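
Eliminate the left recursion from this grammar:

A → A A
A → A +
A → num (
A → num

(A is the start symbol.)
A → num ( A'
A → num A'
A' → A A'
A' → + A'
A' → ε

A is directly left-recursive. The standard transformation for
  A → A α₁ | ... | A α_m | β₁ | ... | β_n
is
  A  → β₁ A' | ... | β_n A'
  A' → α₁ A' | ... | α_m A' | ε

A → num ( becomes A → num ( A'
A → num becomes A → num A'
A → A A becomes A' → A A'
A → A + becomes A' → + A'
Add A' → ε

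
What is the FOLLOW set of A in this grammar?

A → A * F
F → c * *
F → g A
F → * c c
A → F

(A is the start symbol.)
{ $, '*' }

To compute FOLLOW(A), find every occurrence of A on a right-hand side N → α A β: add FIRST(β) \ {ε}, and if β is empty or nullable also add FOLLOW(N). Iterate to a fixed point.

A is the start symbol, so $ ∈ FOLLOW(A).
In A → A * F: A is followed by '*' F, add FIRST('*' F) \ {ε} = { '*' }
In F → g A: A is at the end, add FOLLOW(F)

The FOLLOW sets referred to above (computed the same way, to a fixed point):
  FOLLOW(F) = { $, '*' }

Taking the union: FOLLOW(A) = { $, '*' }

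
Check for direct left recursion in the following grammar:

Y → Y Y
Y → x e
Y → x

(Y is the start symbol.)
Y → Y Y: LEFT RECURSIVE (starts with Y)
Y → x e: starts with x
Y → x: starts with x

The grammar has direct left recursion on: Y.

Answer: Yes, Y is left-recursive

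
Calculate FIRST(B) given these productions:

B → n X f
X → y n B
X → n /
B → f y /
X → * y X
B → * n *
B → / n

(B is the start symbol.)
{ '*', '/', 'f', 'n' }

From B → n X f:
  - n is a terminal: add 'n' and stop
From B → f y /:
  - f is a terminal: add 'f' and stop
From B → * n *:
  - '*' is a terminal: add '*' and stop
From B → / n:
  - '/' is a terminal: add '/' and stop

Collecting: FIRST(B) = { '*', '/', 'f', 'n' }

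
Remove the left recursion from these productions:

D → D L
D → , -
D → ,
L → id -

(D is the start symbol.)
D is directly left-recursive. The standard transformation for
  A → A α₁ | ... | A α_m | β₁ | ... | β_n
is
  A  → β₁ A' | ... | β_n A'
  A' → α₁ A' | ... | α_m A' | ε

D → , - becomes D → , - D'
D → , becomes D → , D'
D → D L becomes D' → L D'
Add D' → ε

Productions for other non-terminals are unchanged:
  L → id -

Resulting grammar:
D → , - D'
D → , D'
D' → L D'
D' → ε
L → id -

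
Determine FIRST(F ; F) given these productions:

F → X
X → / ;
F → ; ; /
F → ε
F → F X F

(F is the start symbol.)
{ '/', ';' }

FIRST sets of the non-terminals involved (from the grammar, by fixed-point iteration):
  FIRST(F) = { '/', ';', ε }

To compute FIRST(F ; F), process the symbols left to right:
Symbol F is a non-terminal. Add FIRST(F) \ {ε} = { '/', ';' }
F is nullable (ε ∈ FIRST(F)), continue to the next symbol.
Symbol ; is a terminal. Add ';' and stop.
FIRST(F ; F) = { '/', ';' }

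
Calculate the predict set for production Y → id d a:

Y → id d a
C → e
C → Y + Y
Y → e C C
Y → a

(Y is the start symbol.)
{ 'id' }

PREDICT(Y → id d a) = (FIRST(RHS) \ {ε}) ∪ (FOLLOW(Y) if ε ∈ FIRST(RHS), i.e. RHS ⇒* ε)
FIRST(id d a) = { 'id' }
ε ∉ FIRST(id d a), so FOLLOW(Y) is not added.
PREDICT(Y → id d a) = { 'id' }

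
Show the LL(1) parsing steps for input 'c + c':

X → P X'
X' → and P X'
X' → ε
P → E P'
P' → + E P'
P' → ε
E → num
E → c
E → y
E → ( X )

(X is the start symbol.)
LL(1) parsing maintains a stack (initially the start symbol over $) and the input. At each step: if the stack top is a terminal, match it against the current input token; if it is a non-terminal N, replace it with the RHS of M[N, lookahead] (the unique production whose predict set contains the lookahead).

Stack is shown with the top on the left.

Stack        Input    Action
----------------------------
X $          c + c $  output X → P X'
P X' $       c + c $  output P → E P'
E P' X' $    c + c $  output E → c
c P' X' $    c + c $  match 'c'
P' X' $      + c $    output P' → + E P'
+ E P' X' $  + c $    match '+'
E P' X' $    c $      output E → c
c P' X' $    c $      match 'c'
P' X' $      $        output P' → ε
X' $         $        output X' → ε
$            $        accept

The string is accepted.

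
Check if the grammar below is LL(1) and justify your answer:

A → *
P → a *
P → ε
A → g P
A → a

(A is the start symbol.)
A grammar is LL(1) if for each non-terminal N with multiple productions, the predict sets of those productions are pairwise disjoint, where PREDICT(N → α) = (FIRST(α) \ {ε}) ∪ (FOLLOW(N) if α ⇒* ε).

Relevant sets:
  FOLLOW(P) = { $ }

For A:
  PREDICT(A → '*') = { '*' }
  PREDICT(A → g P) = { 'g' }
  PREDICT(A → a) = { 'a' }
For P:
  PREDICT(P → a '*') = { 'a' }
  PREDICT(P → ε) = { $ }

All predict sets are disjoint. The grammar IS LL(1).

Answer: Yes, the grammar is LL(1).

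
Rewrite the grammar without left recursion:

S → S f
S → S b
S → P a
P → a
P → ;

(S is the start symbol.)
S → P a S'
S' → f S'
S' → b S'
S' → ε
P → a
P → ;

S is directly left-recursive. The standard transformation for
  A → A α₁ | ... | A α_m | β₁ | ... | β_n
is
  A  → β₁ A' | ... | β_n A'
  A' → α₁ A' | ... | α_m A' | ε

S → P a becomes S → P a S'
S → S f becomes S' → f S'
S → S b becomes S' → b S'
Add S' → ε

Productions for other non-terminals are unchanged:
  P → a
  P → ;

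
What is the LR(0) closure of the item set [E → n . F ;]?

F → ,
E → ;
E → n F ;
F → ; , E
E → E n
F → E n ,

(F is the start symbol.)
To compute CLOSURE, for each item [A → α.Bβ] where B is a non-terminal, add [B → .γ] for all productions B → γ; repeat for the newly added items until nothing changes.

Start with: [E → n . F ;]
  [E → n . F ;] has the dot before F: add [F → . ,], [F → . ; , E], [F → . E n ,]
  [F → . E n ,] has the dot before E: add [E → . ;], [E → . n F ;], [E → . E n]
No further items can be added.

CLOSURE = { [E → . ;], [E → . E n], [E → . n F ;], [E → n . F ;], [F → . ,], [F → . ; , E], [F → . E n ,] }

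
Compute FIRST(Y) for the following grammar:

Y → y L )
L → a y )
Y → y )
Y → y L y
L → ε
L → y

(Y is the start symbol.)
To compute FIRST(Y), examine every production with Y on the left-hand side, reading each right-hand side left to right until a non-nullable symbol is reached.

From Y → y L ):
  - y is a terminal: add 'y' and stop
From Y → y ):
  - y is a terminal: add 'y' and stop
From Y → y L y:
  - y is a terminal: add 'y' and stop

Collecting: FIRST(Y) = { 'y' }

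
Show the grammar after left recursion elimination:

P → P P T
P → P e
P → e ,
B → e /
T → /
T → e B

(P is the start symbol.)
P → e , P'
P' → P T P'
P' → e P'
P' → ε
B → e /
T → /
T → e B

P is directly left-recursive. The standard transformation for
  A → A α₁ | ... | A α_m | β₁ | ... | β_n
is
  A  → β₁ A' | ... | β_n A'
  A' → α₁ A' | ... | α_m A' | ε

P → e , becomes P → e , P'
P → P P T becomes P' → P T P'
P → P e becomes P' → e P'
Add P' → ε

Productions for other non-terminals are unchanged:
  B → e /
  T → /
  T → e B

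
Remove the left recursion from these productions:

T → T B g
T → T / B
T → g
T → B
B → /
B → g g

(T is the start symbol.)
T → g T'
T → B T'
T' → B g T'
T' → / B T'
T' → ε
B → /
B → g g

T is directly left-recursive. The standard transformation for
  A → A α₁ | ... | A α_m | β₁ | ... | β_n
is
  A  → β₁ A' | ... | β_n A'
  A' → α₁ A' | ... | α_m A' | ε

T → g becomes T → g T'
T → B becomes T → B T'
T → T B g becomes T' → B g T'
T → T / B becomes T' → / B T'
Add T' → ε

Productions for other non-terminals are unchanged:
  B → /
  B → g g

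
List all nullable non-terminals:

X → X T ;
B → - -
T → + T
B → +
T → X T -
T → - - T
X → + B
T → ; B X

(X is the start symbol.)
A non-terminal is nullable if it can derive ε (the empty string): either it has an ε-production, or it has a production whose right-hand side consists entirely of nullable non-terminals.

There are no ε-productions, so no non-terminal can derive ε.
No non-terminals are nullable.

Answer: None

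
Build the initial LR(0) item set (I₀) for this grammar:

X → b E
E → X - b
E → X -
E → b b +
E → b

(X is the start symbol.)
First, augment the grammar with X' → X
I₀ = CLOSURE({ [X' → . X] }):
  [X' → . X] has the dot before X: add [X → . b E]
No further items can be added.

I₀ = { [X → . b E], [X' → . X] }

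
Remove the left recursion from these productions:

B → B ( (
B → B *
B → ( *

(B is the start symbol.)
B → ( * B'
B' → ( ( B'
B' → * B'
B' → ε

B is directly left-recursive. The standard transformation for
  A → A α₁ | ... | A α_m | β₁ | ... | β_n
is
  A  → β₁ A' | ... | β_n A'
  A' → α₁ A' | ... | α_m A' | ε

B → ( * becomes B → ( * B'
B → B ( ( becomes B' → ( ( B'
B → B * becomes B' → * B'
Add B' → ε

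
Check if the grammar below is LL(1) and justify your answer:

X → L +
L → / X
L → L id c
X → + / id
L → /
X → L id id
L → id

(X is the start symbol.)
No. Predict set conflict for X: { '/', 'id' }

A grammar is LL(1) if for each non-terminal N with multiple productions, the predict sets of those productions are pairwise disjoint, where PREDICT(N → α) = (FIRST(α) \ {ε}) ∪ (FOLLOW(N) if α ⇒* ε).

Relevant sets:
  FIRST(L) = { '/', 'id' }

For X:
  PREDICT(X → L '+') = { '/', 'id' }
  PREDICT(X → '+' '/' id) = { '+' }
  PREDICT(X → L id id) = { '/', 'id' }
For L:
  PREDICT(L → '/' X) = { '/' }
  PREDICT(L → L id c) = { '/', 'id' }
  PREDICT(L → '/') = { '/' }
  PREDICT(L → id) = { 'id' }

Conflict found: Predict set conflict for X: { '/', 'id' }
The grammar is NOT LL(1).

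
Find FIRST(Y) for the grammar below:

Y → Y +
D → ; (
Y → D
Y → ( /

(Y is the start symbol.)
{ '(', ';' }

To compute FIRST(Y), examine every production with Y on the left-hand side, reading each right-hand side left to right until a non-nullable symbol is reached.

FIRST sets of the other non-terminals involved (by the same procedure, iterated to a fixed point):
  FIRST(D) = { ';' }

From Y → Y +:
  - Y is the symbol being defined: contributes nothing new
    Y is not nullable, so stop
From Y → D:
  - D is a non-terminal: add FIRST(D) \ {ε} = { ';' }
    D is not nullable, so stop
From Y → ( /:
  - '(' is a terminal: add '(' and stop

Collecting: FIRST(Y) = { '(', ';' }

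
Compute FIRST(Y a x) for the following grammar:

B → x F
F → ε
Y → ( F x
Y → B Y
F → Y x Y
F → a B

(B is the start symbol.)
FIRST sets of the non-terminals involved (from the grammar, by fixed-point iteration):
  FIRST(Y) = { '(', 'x' }

To compute FIRST(Y a x), process the symbols left to right:
Symbol Y is a non-terminal. Add FIRST(Y) \ {ε} = { '(', 'x' }
Y is not nullable (ε ∉ FIRST(Y)), so stop here.
FIRST(Y a x) = { '(', 'x' }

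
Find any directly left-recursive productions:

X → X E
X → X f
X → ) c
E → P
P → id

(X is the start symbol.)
Direct left recursion occurs when N → N α for some non-terminal N (the right-hand side begins with the left-hand side itself).

X → X E: LEFT RECURSIVE (starts with X)
X → X f: LEFT RECURSIVE (starts with X)
X → ) c: starts with ')'
E → P: starts with P
P → id: starts with id

The grammar has direct left recursion on: X.

Answer: Yes, X is left-recursive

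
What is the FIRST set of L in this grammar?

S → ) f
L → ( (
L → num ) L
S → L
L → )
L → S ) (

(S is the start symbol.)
{ '(', ')', 'num' }

To compute FIRST(L), examine every production with L on the left-hand side, reading each right-hand side left to right until a non-nullable symbol is reached.

FIRST sets of the other non-terminals involved (by the same procedure, iterated to a fixed point):
  FIRST(S) = { '(', ')', 'num' }

From L → ( (:
  - '(' is a terminal: add '(' and stop
From L → num ) L:
  - num is a terminal: add 'num' and stop
From L → ):
  - ')' is a terminal: add ')' and stop
From L → S ) (:
  - S is a non-terminal: add FIRST(S) \ {ε} = { '(', ')', 'num' }
    S is not nullable, so stop

Collecting: FIRST(L) = { '(', ')', 'num' }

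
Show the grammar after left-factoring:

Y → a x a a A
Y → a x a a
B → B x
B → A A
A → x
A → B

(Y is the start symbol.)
Y → a x a a Y'
Y' → A
Y' → ε
B → B x
B → A A
A → x
A → B

Left-factoring transforms A → αβ₁ | αβ₂ into A → αA' and A' → β₁ | β₂
(α is the longest common prefix among the alternatives). Repeat until
no nonterminal has two alternatives with a common prefix.

Round 1: Y has alternatives sharing prefix 'a x a a'. Introduce Y': Y → a x a a Y'
  Add: Y' → A
  Add: Y' → ε

No remaining common prefixes — done.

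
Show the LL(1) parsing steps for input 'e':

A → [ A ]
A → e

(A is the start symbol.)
LL(1) parsing maintains a stack (initially the start symbol over $) and the input. At each step: if the stack top is a terminal, match it against the current input token; if it is a non-terminal N, replace it with the RHS of M[N, lookahead] (the unique production whose predict set contains the lookahead).

Stack is shown with the top on the left.

Stack  Input  Action
--------------------
A $    e $    output A → e
e $    e $    match 'e'
$      $      accept

The string is accepted.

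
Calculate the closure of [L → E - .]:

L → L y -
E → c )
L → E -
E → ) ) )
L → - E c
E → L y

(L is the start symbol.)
{ [L → E - .] }

To compute CLOSURE, for each item [A → α.Bβ] where B is a non-terminal, add [B → .γ] for all productions B → γ; repeat for the newly added items until nothing changes.

Start with: [L → E - .]
The dot is at the end, so nothing is added.

CLOSURE = { [L → E - .] }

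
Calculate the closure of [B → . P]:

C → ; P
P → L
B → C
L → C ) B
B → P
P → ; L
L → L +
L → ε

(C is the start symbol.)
{ [B → . P], [C → . ; P], [L → . C ) B], [L → . L +], [L → .], [P → . ; L], [P → . L] }

To compute CLOSURE, for each item [A → α.Bβ] where B is a non-terminal, add [B → .γ] for all productions B → γ; repeat for the newly added items until nothing changes.

Start with: [B → . P]
  [B → . P] has the dot before P: add [P → . L], [P → . ; L]
  [P → . L] has the dot before L: add [L → . C ) B], [L → . L +], [L → .]
  [L → . C ) B] has the dot before C: add [C → . ; P]
No further items can be added.

CLOSURE = { [B → . P], [C → . ; P], [L → . C ) B], [L → . L +], [L → .], [P → . ; L], [P → . L] }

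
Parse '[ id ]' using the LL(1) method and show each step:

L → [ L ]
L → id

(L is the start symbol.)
LL(1) parsing maintains a stack (initially the start symbol over $) and the input. At each step: if the stack top is a terminal, match it against the current input token; if it is a non-terminal N, replace it with the RHS of M[N, lookahead] (the unique production whose predict set contains the lookahead).

Stack is shown with the top on the left.

Stack    Input     Action
-------------------------
L $      [ id ] $  output L → [ L ]
[ L ] $  [ id ] $  match '['
L ] $    id ] $    output L → id
id ] $   id ] $    match 'id'
] $      ] $       match ']'
$        $         accept

The string is accepted.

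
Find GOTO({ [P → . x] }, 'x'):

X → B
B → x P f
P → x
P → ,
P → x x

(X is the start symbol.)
{ [P → x .] }

GOTO(I, 'x') = CLOSURE({ [A → αX.β] : [A → α.Xβ] ∈ I, X = 'x' })

Items with dot before 'x', with the dot advanced:
  [P → . x] → [P → x .]
Closure adds nothing (no advanced item has the dot before a non-terminal).

GOTO = { [P → x .] }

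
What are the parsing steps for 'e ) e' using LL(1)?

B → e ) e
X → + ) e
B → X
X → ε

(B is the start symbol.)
Stack is shown with the top on the left.

Stack    Input    Action
------------------------
B $      e ) e $  output B → e ) e
e ) e $  e ) e $  match 'e'
) e $    ) e $    match ')'
e $      e $      match 'e'
$        $        accept

The string is accepted.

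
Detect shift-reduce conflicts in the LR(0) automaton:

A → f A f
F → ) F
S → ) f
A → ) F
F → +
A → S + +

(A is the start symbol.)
A shift-reduce conflict occurs when an LR(0) state has both:
  - a complete (reduce) item [A → α .] (dot at the end), and
  - a shift item [B → β . c γ] (dot before a terminal).

Augment with A' → A and build the canonical LR(0) collection (I0 = CLOSURE({[A' → . A]}), then GOTO on every symbol after a dot until no new states appear). It has 14 states:
  I0: { [A → . ) F], [A → . S + +], [A → . f A f], [A' → . A], [S → . ) f] }  — shift
  I1: { [A → ) . F], [F → . ) F], [F → . +], [S → ) . f] }  — shift
  I2: { [A' → A .] }  — accept
  I3: { [A → S . + +] }  — shift
  I4: { [A → . ) F], [A → . S + +], [A → . f A f], [A → f . A f], [S → . ) f] }  — shift
  I5: { [A → f A . f] }  — shift
  I6: { [A → f A f .] }  — reduce
  I7: { [A → S + . +] }  — shift
  I8: { [A → S + + .] }  — reduce
  I9: { [F → ) . F], [F → . ) F], [F → . +] }  — shift
  I10: { [F → + .] }  — reduce
  I11: { [A → ) F .] }  — reduce
  I12: { [S → ) f .] }  — reduce
  I13: { [F → ) F .] }  — reduce

No state contains both a complete item and a shift item.

Answer: No shift-reduce conflicts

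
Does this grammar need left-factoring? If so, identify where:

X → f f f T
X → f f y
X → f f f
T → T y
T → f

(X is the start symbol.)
Yes, X has productions with common prefix 'f f'

Left-factoring is needed when two productions for the same non-terminal
share a common prefix on the right-hand side.

Productions for X:
  X → f f f T
  X → f f y
  X → f f f
Productions for T:
  T → T y
  T → f

Found common prefix 'f f' in productions for X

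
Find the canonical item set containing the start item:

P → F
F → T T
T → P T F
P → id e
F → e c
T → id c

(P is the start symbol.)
First, augment the grammar with P' → P
I₀ = CLOSURE({ [P' → . P] }):
  [P' → . P] has the dot before P: add [P → . F], [P → . id e]
  [P → . F] has the dot before F: add [F → . T T], [F → . e c]
  [F → . T T] has the dot before T: add [T → . P T F], [T → . id c]
No further items can be added.

I₀ = { [F → . T T], [F → . e c], [P → . F], [P → . id e], [P' → . P], [T → . P T F], [T → . id c] }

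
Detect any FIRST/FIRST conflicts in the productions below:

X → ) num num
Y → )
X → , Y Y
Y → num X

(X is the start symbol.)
Productions for X:
  X → ) num num: FIRST = { ')' }
  X → , Y Y: FIRST = { ',' }
Productions for Y:
  Y → ): FIRST = { ')' }
  Y → num X: FIRST = { 'num' }

All alternatives of each non-terminal have pairwise disjoint FIRST sets.

Answer: No FIRST/FIRST conflicts.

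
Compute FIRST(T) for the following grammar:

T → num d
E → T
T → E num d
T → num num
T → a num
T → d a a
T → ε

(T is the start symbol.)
FIRST sets of the other non-terminals involved (by the same procedure, iterated to a fixed point):
  FIRST(E) = { 'a', 'd', 'num', ε }

From T → num d:
  - num is a terminal: add 'num' and stop
From T → E num d:
  - E is a non-terminal: add FIRST(E) \ {ε} = { 'a', 'd', 'num' }
    E is nullable, so continue to the next symbol
  - num is a terminal: add 'num' and stop
From T → num num:
  - num is a terminal: add 'num' and stop
From T → a num:
  - a is a terminal: add 'a' and stop
From T → d a a:
  - d is a terminal: add 'd' and stop
From T → ε:
  - ε-production, so ε ∈ FIRST(T)

Collecting: FIRST(T) = { 'a', 'd', 'num', ε }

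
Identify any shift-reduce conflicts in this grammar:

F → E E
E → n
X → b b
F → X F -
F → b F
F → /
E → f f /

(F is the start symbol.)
A shift-reduce conflict occurs when an LR(0) state has both:
  - a complete (reduce) item [A → α .] (dot at the end), and
  - a shift item [B → β . c γ] (dot before a terminal).

Augment with F' → F and build the canonical LR(0) collection (I0 = CLOSURE({[F' → . F]}), then GOTO on every symbol after a dot until no new states appear). It has 15 states:
  I0: { [E → . f f /], [E → . n], [F → . /], [F → . E E], [F → . X F -], [F → . b F], [F' → . F], [X → . b b] }  — shift
  I1: { [F → / .] }  — reduce
  I2: { [E → . f f /], [E → . n], [F → E . E] }  — shift
  I3: { [F' → F .] }  — accept
  I4: { [E → . f f /], [E → . n], [F → . /], [F → . E E], [F → . X F -], [F → . b F], [F → X . F -], [X → . b b] }  — shift
  I5: { [E → . f f /], [E → . n], [F → . /], [F → . E E], [F → . X F -], [F → . b F], [F → b . F], [X → . b b], [X → b . b] }  — shift
  I6: { [E → f . f /] }  — shift
  I7: { [E → n .] }  — reduce
  I8: { [E → f f . /] }  — shift
  I9: { [E → f f / .] }  — reduce
  I10: { [F → b F .] }  — reduce
  I11: { [E → . f f /], [E → . n], [F → . /], [F → . E E], [F → . X F -], [F → . b F], [F → b . F], [X → . b b], [X → b . b], [X → b b .] }  — shift, reduce
  I12: { [F → X F . -] }  — shift
  I13: { [F → X F - .] }  — reduce
  I14: { [F → E E .] }  — reduce

I11 contains reduce item [X → b b .] and shift items [E → . f f /], [E → . n], [F → . /], [F → . b F], [X → . b b], [X → b . b] — shift-reduce conflict.

Answer: Yes — I11: [X → b b .] vs [E → . f f /]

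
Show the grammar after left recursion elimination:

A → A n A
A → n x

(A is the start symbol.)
A is directly left-recursive. The standard transformation for
  A → A α₁ | ... | A α_m | β₁ | ... | β_n
is
  A  → β₁ A' | ... | β_n A'
  A' → α₁ A' | ... | α_m A' | ε

A → n x becomes A → n x A'
A → A n A becomes A' → n A A'
Add A' → ε

Resulting grammar:
A → n x A'
A' → n A A'
A' → ε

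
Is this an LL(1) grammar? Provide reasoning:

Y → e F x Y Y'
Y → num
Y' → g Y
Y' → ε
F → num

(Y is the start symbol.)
No. Predict set conflict for Y': { 'g' }

Relevant sets:
  FOLLOW(Y') = { $, 'g' }

For Y:
  PREDICT(Y → e F x Y Y') = { 'e' }
  PREDICT(Y → num) = { 'num' }
For Y':
  PREDICT(Y' → g Y) = { 'g' }
  PREDICT(Y' → ε) = { $, 'g' }
F has a single production, so nothing to check there.

Conflict found: Predict set conflict for Y': { 'g' }
The grammar is NOT LL(1).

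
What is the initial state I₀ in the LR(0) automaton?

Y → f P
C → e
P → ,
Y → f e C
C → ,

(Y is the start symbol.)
First, augment the grammar with Y' → Y
I₀ = CLOSURE({ [Y' → . Y] }):
  [Y' → . Y] has the dot before Y: add [Y → . f P], [Y → . f e C]
No further items can be added.

I₀ = { [Y → . f P], [Y → . f e C], [Y' → . Y] }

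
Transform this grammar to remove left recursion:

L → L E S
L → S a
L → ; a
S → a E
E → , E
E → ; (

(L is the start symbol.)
L → S a L'
L → ; a L'
L' → E S L'
L' → ε
S → a E
E → , E
E → ; (

L is directly left-recursive. The standard transformation for
  A → A α₁ | ... | A α_m | β₁ | ... | β_n
is
  A  → β₁ A' | ... | β_n A'
  A' → α₁ A' | ... | α_m A' | ε

L → S a becomes L → S a L'
L → ; a becomes L → ; a L'
L → L E S becomes L' → E S L'
Add L' → ε

Productions for other non-terminals are unchanged:
  S → a E
  E → , E
  E → ; (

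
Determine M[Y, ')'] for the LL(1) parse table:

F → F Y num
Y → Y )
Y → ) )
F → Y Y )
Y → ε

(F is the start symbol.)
Y → Y ), Y → ) ), Y → ε

To find M[Y, ')'], we find productions for Y where ')' is in the predict set (PREDICT(N → α) = (FIRST(α) \ {ε}) ∪ (FOLLOW(N) if α ⇒* ε)).

Relevant sets:
  FIRST(Y) = { ')', ε }
  FOLLOW(Y) = { ')', 'num' }

Y → Y ): PREDICT = { ')' }
  ')' is in predict set, so this production goes in M[Y, ')']
Y → ) ): PREDICT = { ')' }
  ')' is in predict set, so this production goes in M[Y, ')']
Y → ε: PREDICT = { ')', 'num' }
  ')' is in predict set, so this production goes in M[Y, ')']

M[Y, ')'] = Y → Y ), Y → ) ), Y → ε  (a multiply-defined cell — the grammar is not LL(1))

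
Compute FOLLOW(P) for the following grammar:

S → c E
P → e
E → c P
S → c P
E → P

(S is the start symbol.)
In E → c P: P is at the end, add FOLLOW(E)
In S → c P: P is at the end, add FOLLOW(S)
In E → P: P is at the end, add FOLLOW(E)

The FOLLOW sets referred to above (computed the same way, to a fixed point):
  FOLLOW(E) = { $ }
  FOLLOW(S) = { $ }

Taking the union: FOLLOW(P) = { $ }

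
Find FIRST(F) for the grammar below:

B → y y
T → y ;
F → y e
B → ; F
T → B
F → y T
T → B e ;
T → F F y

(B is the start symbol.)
{ 'y' }

To compute FIRST(F), examine every production with F on the left-hand side, reading each right-hand side left to right until a non-nullable symbol is reached.

From F → y e:
  - y is a terminal: add 'y' and stop
From F → y T:
  - y is a terminal: add 'y' and stop

Collecting: FIRST(F) = { 'y' }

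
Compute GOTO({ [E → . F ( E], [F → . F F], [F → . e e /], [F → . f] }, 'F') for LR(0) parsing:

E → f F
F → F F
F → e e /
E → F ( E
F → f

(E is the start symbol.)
{ [E → F . ( E], [F → . F F], [F → . e e /], [F → . f], [F → F . F] }

GOTO(I, 'F') = CLOSURE({ [A → αX.β] : [A → α.Xβ] ∈ I, X = 'F' })

Items with dot before 'F', with the dot advanced:
  [E → . F ( E] → [E → F . ( E]
  [F → . F F] → [F → F . F]
Closure of the advanced items:
  [F → F . F] has the dot before F: add [F → . F F], [F → . e e /], [F → . f]

GOTO = { [E → F . ( E], [F → . F F], [F → . e e /], [F → . f], [F → F . F] }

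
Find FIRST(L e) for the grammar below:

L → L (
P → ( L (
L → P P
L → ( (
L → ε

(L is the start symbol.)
FIRST sets of the non-terminals involved (from the grammar, by fixed-point iteration):
  FIRST(L) = { '(', ε }

To compute FIRST(L e), process the symbols left to right:
Symbol L is a non-terminal. Add FIRST(L) \ {ε} = { '(' }
L is nullable (ε ∈ FIRST(L)), continue to the next symbol.
Symbol e is a terminal. Add 'e' and stop.
FIRST(L e) = { '(', 'e' }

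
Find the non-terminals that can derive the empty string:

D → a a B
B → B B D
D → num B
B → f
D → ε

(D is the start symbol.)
ε-productions: D → ε
So D is immediately nullable.
No further non-terminal can be added: every production for the remaining non-terminals contains a terminal or a non-nullable non-terminal.
Nullable = { 'D' }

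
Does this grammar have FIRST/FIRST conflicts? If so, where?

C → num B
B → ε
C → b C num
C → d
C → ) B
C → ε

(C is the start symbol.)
No FIRST/FIRST conflicts.

A FIRST/FIRST conflict occurs when two productions N → α and N → β for the same non-terminal have FIRST(α) ∩ FIRST(β) ≠ ∅ (with ε ∈ FIRST of a nullable right-hand side, so two nullable alternatives also conflict).

Productions for C:
  C → num B: FIRST = { 'num' }
  C → b C num: FIRST = { 'b' }
  C → d: FIRST = { 'd' }
  C → ) B: FIRST = { ')' }
  C → ε: FIRST = { ε }
B has only one production, so no FIRST/FIRST conflict is possible there.

All alternatives of each non-terminal have pairwise disjoint FIRST sets.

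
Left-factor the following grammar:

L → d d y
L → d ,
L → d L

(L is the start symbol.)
Left-factoring transforms A → αβ₁ | αβ₂ into A → αA' and A' → β₁ | β₂
(α is the longest common prefix among the alternatives). Repeat until
no nonterminal has two alternatives with a common prefix.

Round 1: L has alternatives sharing prefix 'd'. Introduce L': L → d L'
  Add: L' → d y
  Add: L' → ,
  Add: L' → L

No remaining common prefixes — done.

Resulting grammar:
L → d L'
L' → d y
L' → ,
L' → L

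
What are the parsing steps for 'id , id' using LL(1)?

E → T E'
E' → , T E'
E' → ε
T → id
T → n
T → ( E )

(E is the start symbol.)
Stack is shown with the top on the left.

Stack     Input      Action
---------------------------
E $       id , id $  output E → T E'
T E' $    id , id $  output T → id
id E' $   id , id $  match 'id'
E' $      , id $     output E' → , T E'
, T E' $  , id $     match ','
T E' $    id $       output T → id
id E' $   id $       match 'id'
E' $      $          output E' → ε
$         $          accept

The string is accepted.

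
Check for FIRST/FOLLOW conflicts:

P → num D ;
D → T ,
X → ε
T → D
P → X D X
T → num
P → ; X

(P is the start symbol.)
No FIRST/FOLLOW conflicts.

Nullable non-terminals: X.
X has a nullable alternative but only one production, so nothing to check.

D, P, T have no nullable alternative, so no FIRST/FOLLOW check is needed there.

No FIRST/FOLLOW conflicts found.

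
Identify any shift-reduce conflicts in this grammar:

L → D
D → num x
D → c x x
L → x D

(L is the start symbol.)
Augment with L' → L and build the canonical LR(0) collection (I0 = CLOSURE({[L' → . L]}), then GOTO on every symbol after a dot until no new states appear). It has 10 states:
  I0: { [D → . c x x], [D → . num x], [L → . D], [L → . x D], [L' → . L] }  — shift
  I1: { [L → D .] }  — reduce
  I2: { [L' → L .] }  — accept
  I3: { [D → c . x x] }  — shift
  I4: { [D → num . x] }  — shift
  I5: { [D → . c x x], [D → . num x], [L → x . D] }  — shift
  I6: { [L → x D .] }  — reduce
  I7: { [D → num x .] }  — reduce
  I8: { [D → c x . x] }  — shift
  I9: { [D → c x x .] }  — reduce

No state contains both a complete item and a shift item.

Answer: No shift-reduce conflicts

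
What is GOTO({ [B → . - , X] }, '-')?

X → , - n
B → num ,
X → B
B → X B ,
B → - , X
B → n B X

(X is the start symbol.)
{ [B → - . , X] }

GOTO(I, '-') = CLOSURE({ [A → αX.β] : [A → α.Xβ] ∈ I, X = '-' })

Items with dot before '-', with the dot advanced:
  [B → . - , X] → [B → - . , X]
Closure adds nothing (no advanced item has the dot before a non-terminal).

GOTO = { [B → - . , X] }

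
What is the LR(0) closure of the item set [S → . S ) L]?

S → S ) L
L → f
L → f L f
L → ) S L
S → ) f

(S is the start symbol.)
{ [S → . ) f], [S → . S ) L] }

To compute CLOSURE, for each item [A → α.Bβ] where B is a non-terminal, add [B → .γ] for all productions B → γ; repeat for the newly added items until nothing changes.

Start with: [S → . S ) L]
  [S → . S ) L] has the dot before S: add [S → . ) f]
No further items can be added.

CLOSURE = { [S → . ) f], [S → . S ) L] }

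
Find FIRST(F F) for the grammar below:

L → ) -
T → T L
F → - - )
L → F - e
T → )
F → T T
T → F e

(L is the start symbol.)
{ ')', '-' }

FIRST sets of the non-terminals involved (from the grammar, by fixed-point iteration):
  FIRST(F) = { ')', '-' }

To compute FIRST(F F), process the symbols left to right:
Symbol F is a non-terminal. Add FIRST(F) \ {ε} = { ')', '-' }
F is not nullable (ε ∉ FIRST(F)), so stop here.
FIRST(F F) = { ')', '-' }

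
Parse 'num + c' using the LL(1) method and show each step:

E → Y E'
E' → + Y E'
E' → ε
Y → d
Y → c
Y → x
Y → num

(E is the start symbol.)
LL(1) parsing maintains a stack (initially the start symbol over $) and the input. At each step: if the stack top is a terminal, match it against the current input token; if it is a non-terminal N, replace it with the RHS of M[N, lookahead] (the unique production whose predict set contains the lookahead).

Stack is shown with the top on the left.

Stack     Input      Action
---------------------------
E $       num + c $  output E → Y E'
Y E' $    num + c $  output Y → num
num E' $  num + c $  match 'num'
E' $      + c $      output E' → + Y E'
+ Y E' $  + c $      match '+'
Y E' $    c $        output Y → c
c E' $    c $        match 'c'
E' $      $          output E' → ε
$         $          accept

The string is accepted.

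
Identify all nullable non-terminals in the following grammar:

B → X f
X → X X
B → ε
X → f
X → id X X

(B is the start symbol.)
{ 'B' }

ε-productions: B → ε
So B is immediately nullable.
No further non-terminal can be added: every production for the remaining non-terminals contains a terminal or a non-nullable non-terminal.
Nullable = { 'B' }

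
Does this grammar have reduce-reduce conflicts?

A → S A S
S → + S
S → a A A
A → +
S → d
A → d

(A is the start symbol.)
Augment with A' → A and build the canonical LR(0) collection (I0 = CLOSURE({[A' → . A]}), then GOTO on every symbol after a dot until no new states appear). It has 13 states:
  I0: { [A → . +], [A → . S A S], [A → . d], [A' → . A], [S → . + S], [S → . a A A], [S → . d] }  — shift
  I1: { [A → + .], [S → + . S], [S → . + S], [S → . a A A], [S → . d] }  — shift, reduce
  I2: { [A' → A .] }  — accept
  I3: { [A → . +], [A → . S A S], [A → . d], [A → S . A S], [S → . + S], [S → . a A A], [S → . d] }  — shift
  I4: { [A → . +], [A → . S A S], [A → . d], [S → . + S], [S → . a A A], [S → . d], [S → a . A A] }  — shift
  I5: { [A → d .], [S → d .] }  — 2 reduces
  I6: { [A → . +], [A → . S A S], [A → . d], [S → . + S], [S → . a A A], [S → . d], [S → a A . A] }  — shift
  I7: { [S → a A A .] }  — reduce
  I8: { [A → S A . S], [S → . + S], [S → . a A A], [S → . d] }  — shift
  I9: { [S → + . S], [S → . + S], [S → . a A A], [S → . d] }  — shift
  I10: { [A → S A S .] }  — reduce
  I11: { [S → d .] }  — reduce
  I12: { [S → + S .] }  — reduce

I5 contains complete items [A → d .], [S → d .] — reduce-reduce conflict.

Answer: Yes — I5: [A → d .] vs [S → d .]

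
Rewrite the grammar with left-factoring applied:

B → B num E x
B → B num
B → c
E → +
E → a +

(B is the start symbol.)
Left-factoring transforms A → αβ₁ | αβ₂ into A → αA' and A' → β₁ | β₂
(α is the longest common prefix among the alternatives). Repeat until
no nonterminal has two alternatives with a common prefix.

Round 1: B has alternatives sharing prefix 'B num'. Introduce B': B → B num B'
  Add: B' → E x
  Add: B' → ε

No remaining common prefixes — done.

Resulting grammar:
B → B num B'
B' → E x
B' → ε
B → c
E → +
E → a +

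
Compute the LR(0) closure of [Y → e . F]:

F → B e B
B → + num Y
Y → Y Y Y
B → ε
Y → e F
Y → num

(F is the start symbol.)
{ [B → . + num Y], [B → .], [F → . B e B], [Y → e . F] }

To compute CLOSURE, for each item [A → α.Bβ] where B is a non-terminal, add [B → .γ] for all productions B → γ; repeat for the newly added items until nothing changes.

Start with: [Y → e . F]
  [Y → e . F] has the dot before F: add [F → . B e B]
  [F → . B e B] has the dot before B: add [B → . + num Y], [B → .]
No further items can be added.

CLOSURE = { [B → . + num Y], [B → .], [F → . B e B], [Y → e . F] }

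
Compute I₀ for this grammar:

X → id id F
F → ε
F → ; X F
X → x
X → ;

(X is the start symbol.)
First, augment the grammar with X' → X
I₀ = CLOSURE({ [X' → . X] }):
  [X' → . X] has the dot before X: add [X → . id id F], [X → . x], [X → . ;]
No further items can be added.

I₀ = { [X → . ;], [X → . id id F], [X → . x], [X' → . X] }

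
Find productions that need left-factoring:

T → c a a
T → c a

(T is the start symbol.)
Left-factoring is needed when two productions for the same non-terminal
share a common prefix on the right-hand side.

Productions for T:
  T → c a a
  T → c a

Found common prefix 'c a' in productions for T

Answer: Yes, T has productions with common prefix 'c a'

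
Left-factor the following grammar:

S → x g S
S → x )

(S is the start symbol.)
S → x S'
S' → g S
S' → )

Left-factoring transforms A → αβ₁ | αβ₂ into A → αA' and A' → β₁ | β₂
(α is the longest common prefix among the alternatives). Repeat until
no nonterminal has two alternatives with a common prefix.

Round 1: S has alternatives sharing prefix 'x'. Introduce S': S → x S'
  Add: S' → g S
  Add: S' → )

No remaining common prefixes — done.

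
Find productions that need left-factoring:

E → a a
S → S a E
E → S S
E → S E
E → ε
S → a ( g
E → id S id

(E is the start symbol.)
Left-factoring is needed when two productions for the same non-terminal
share a common prefix on the right-hand side.

Productions for E:
  E → a a
  E → S S
  E → S E
  E → ε
  E → id S id
Productions for S:
  S → S a E
  S → a ( g

Found common prefix 'S' in productions for E

Answer: Yes, E has productions with common prefix 'S'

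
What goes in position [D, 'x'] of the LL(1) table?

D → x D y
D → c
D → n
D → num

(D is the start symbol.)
D → x D y

To find M[D, 'x'], we find productions for D where 'x' is in the predict set (PREDICT(N → α) = (FIRST(α) \ {ε}) ∪ (FOLLOW(N) if α ⇒* ε)).

D → x D y: PREDICT = { 'x' }
  'x' is in predict set, so this production goes in M[D, 'x']
D → c: PREDICT = { 'c' }
D → n: PREDICT = { 'n' }
D → num: PREDICT = { 'num' }

M[D, 'x'] = D → x D y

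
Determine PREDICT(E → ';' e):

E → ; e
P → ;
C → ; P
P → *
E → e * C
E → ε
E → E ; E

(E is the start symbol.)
PREDICT(E → ';' e) = (FIRST(RHS) \ {ε}) ∪ (FOLLOW(E) if ε ∈ FIRST(RHS), i.e. RHS ⇒* ε)
FIRST(';' e) = { ';' }
ε ∉ FIRST(';' e), so FOLLOW(E) is not added.
PREDICT(E → ';' e) = { ';' }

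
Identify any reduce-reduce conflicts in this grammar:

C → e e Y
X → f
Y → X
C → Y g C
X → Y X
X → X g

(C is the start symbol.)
Yes — I8: [X → Y X .] vs [Y → X .]

A reduce-reduce conflict occurs when an LR(0) state has two complete items [A → α .] and [B → β .] — both call for a reduction, and with no lookahead the parser cannot choose between them.

Augment with C' → C and build the canonical LR(0) collection (I0 = CLOSURE({[C' → . C]}), then GOTO on every symbol after a dot until no new states appear). It has 13 states:
  I0: { [C → . Y g C], [C → . e e Y], [C' → . C], [X → . X g], [X → . Y X], [X → . f], [Y → . X] }  — shift
  I1: { [C' → C .] }  — accept
  I2: { [X → X . g], [Y → X .] }  — shift, reduce
  I3: { [C → Y . g C], [X → . X g], [X → . Y X], [X → . f], [X → Y . X], [Y → . X] }  — shift
  I4: { [C → e . e Y] }  — shift
  I5: { [X → f .] }  — reduce
  I6: { [C → e e . Y], [X → . X g], [X → . Y X], [X → . f], [Y → . X] }  — shift
  I7: { [C → e e Y .], [X → . X g], [X → . Y X], [X → . f], [X → Y . X], [Y → . X] }  — shift, reduce
  I8: { [X → X . g], [X → Y X .], [Y → X .] }  — shift, 2 reduces
  I9: { [X → . X g], [X → . Y X], [X → . f], [X → Y . X], [Y → . X] }  — shift
  I10: { [X → X g .] }  — reduce
  I11: { [C → . Y g C], [C → . e e Y], [C → Y g . C], [X → . X g], [X → . Y X], [X → . f], [Y → . X] }  — shift
  I12: { [C → Y g C .] }  — reduce

I8 contains complete items [X → Y X .], [Y → X .] — reduce-reduce conflict.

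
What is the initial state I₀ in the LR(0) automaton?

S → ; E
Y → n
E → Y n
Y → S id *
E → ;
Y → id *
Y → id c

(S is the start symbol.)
{ [S → . ; E], [S' → . S] }

First, augment the grammar with S' → S
I₀ = CLOSURE({ [S' → . S] }):
  [S' → . S] has the dot before S: add [S → . ; E]
No further items can be added.

I₀ = { [S → . ; E], [S' → . S] }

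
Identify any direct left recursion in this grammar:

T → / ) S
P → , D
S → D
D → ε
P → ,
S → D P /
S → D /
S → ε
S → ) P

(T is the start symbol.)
Direct left recursion occurs when N → N α for some non-terminal N (the right-hand side begins with the left-hand side itself).

T → / ) S: starts with '/'
P → , D: starts with ','
S → D: starts with D
D → ε: starts with ε
P → ,: starts with ','
S → D P /: starts with D
S → D /: starts with D
S → ε: starts with ε
S → ) P: starts with ')'

No direct left recursion found.

Answer: No direct left recursion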